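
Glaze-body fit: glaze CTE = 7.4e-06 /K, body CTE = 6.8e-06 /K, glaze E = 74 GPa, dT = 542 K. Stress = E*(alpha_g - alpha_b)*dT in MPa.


Stress = 74*1000*(7.4e-06 - 6.8e-06)*542 = 24.1 MPa

24.1


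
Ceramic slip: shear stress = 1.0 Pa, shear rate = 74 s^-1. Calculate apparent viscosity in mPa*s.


eta = tau/gamma * 1000 = 1.0/74 * 1000 = 13.5 mPa*s

13.5


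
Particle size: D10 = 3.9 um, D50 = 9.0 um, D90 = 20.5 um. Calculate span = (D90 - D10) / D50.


Span = (20.5 - 3.9) / 9.0 = 16.6 / 9.0 = 1.844

1.844


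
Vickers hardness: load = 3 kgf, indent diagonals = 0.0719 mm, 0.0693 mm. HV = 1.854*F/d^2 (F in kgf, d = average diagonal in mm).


d_avg = (0.0719+0.0693)/2 = 0.0706 mm
HV = 1.854*3/0.0706^2 = 1116

1116


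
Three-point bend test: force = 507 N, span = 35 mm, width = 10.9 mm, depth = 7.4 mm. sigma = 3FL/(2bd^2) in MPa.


sigma = 3*507*35/(2*10.9*7.4^2) = 44.6 MPa

44.6


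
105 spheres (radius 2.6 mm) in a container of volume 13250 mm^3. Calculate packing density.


V_sphere = 4/3*pi*2.6^3 = 73.6222 mm^3
Total V = 105*73.6222 = 7730.331 mm^3
PD = 7730.331 / 13250 = 0.583

0.583


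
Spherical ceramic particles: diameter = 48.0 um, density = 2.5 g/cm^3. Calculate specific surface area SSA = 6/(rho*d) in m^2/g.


SSA = 6 / (2.5 * 48.0) = 0.05 m^2/g

0.05


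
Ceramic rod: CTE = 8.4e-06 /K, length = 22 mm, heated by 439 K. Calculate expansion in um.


dL = 8.4e-06 * 22 * 439 * 1000 = 81.127 um

81.127


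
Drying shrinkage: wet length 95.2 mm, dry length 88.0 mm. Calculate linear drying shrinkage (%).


DS = (95.2 - 88.0) / 95.2 * 100 = 7.56%

7.56


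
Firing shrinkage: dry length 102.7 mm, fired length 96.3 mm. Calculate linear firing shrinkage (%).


FS = (102.7 - 96.3) / 102.7 * 100 = 6.23%

6.23


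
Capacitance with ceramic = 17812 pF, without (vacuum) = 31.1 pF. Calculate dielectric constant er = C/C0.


er = 17812 / 31.1 = 572.73

572.73


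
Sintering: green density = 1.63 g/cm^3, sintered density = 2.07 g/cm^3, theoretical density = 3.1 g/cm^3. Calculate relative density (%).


Relative = 2.07 / 3.1 * 100 = 66.8%

66.8


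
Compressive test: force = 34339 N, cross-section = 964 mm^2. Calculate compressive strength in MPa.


CS = 34339 / 964 = 35.6 MPa

35.6


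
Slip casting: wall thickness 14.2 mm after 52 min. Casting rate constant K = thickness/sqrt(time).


K = 14.2 / sqrt(52) = 14.2 / 7.2111 = 1.969 mm/min^0.5

1.969


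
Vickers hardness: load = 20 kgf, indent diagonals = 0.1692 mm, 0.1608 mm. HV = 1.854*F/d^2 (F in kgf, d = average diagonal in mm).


d_avg = (0.1692+0.1608)/2 = 0.165 mm
HV = 1.854*20/0.165^2 = 1362

1362


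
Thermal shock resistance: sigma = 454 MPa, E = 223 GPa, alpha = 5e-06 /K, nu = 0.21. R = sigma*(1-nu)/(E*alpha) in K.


R = 454*(1-0.21)/(223*1000*5e-06) = 322 K

322


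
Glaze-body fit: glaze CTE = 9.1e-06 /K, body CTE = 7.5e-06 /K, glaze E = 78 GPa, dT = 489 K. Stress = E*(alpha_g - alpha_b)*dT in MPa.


Stress = 78*1000*(9.1e-06 - 7.5e-06)*489 = 61.0 MPa

61.0


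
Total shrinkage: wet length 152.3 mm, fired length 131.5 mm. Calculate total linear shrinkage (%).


TS = (152.3 - 131.5) / 152.3 * 100 = 13.66%

13.66


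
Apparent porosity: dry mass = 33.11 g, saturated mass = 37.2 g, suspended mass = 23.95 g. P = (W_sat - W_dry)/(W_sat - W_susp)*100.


P = (37.2 - 33.11) / (37.2 - 23.95) * 100 = 4.09 / 13.25 * 100 = 30.9%

30.9


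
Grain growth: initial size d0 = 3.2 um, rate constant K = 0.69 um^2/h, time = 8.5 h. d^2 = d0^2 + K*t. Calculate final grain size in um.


d^2 = 3.2^2 + 0.69*8.5 = 16.105
d = sqrt(16.105) = 4.01 um

4.01


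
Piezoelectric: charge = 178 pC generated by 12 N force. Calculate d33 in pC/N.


d33 = 178 / 12 = 14.8 pC/N

14.8


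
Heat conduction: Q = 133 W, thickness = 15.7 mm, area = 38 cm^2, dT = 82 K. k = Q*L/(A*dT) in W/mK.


k = 133*15.7/1000/(38/10000*82) = 6.7 W/mK

6.7


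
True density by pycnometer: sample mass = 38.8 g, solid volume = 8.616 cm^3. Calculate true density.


TD = 38.8 / 8.616 = 4.503 g/cm^3

4.503


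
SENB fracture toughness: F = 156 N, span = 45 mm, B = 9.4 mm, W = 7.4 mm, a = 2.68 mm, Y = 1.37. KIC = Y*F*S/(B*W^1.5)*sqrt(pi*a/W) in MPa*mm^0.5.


KIC = 1.37*156*45/(9.4*7.4^1.5)*sqrt(pi*2.68/7.4) = 54.21

54.21


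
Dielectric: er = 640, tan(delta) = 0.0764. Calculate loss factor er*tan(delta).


Loss = 640 * 0.0764 = 48.896

48.896


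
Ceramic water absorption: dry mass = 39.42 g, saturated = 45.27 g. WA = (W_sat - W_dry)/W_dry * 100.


WA = (45.27 - 39.42) / 39.42 * 100 = 14.84%

14.84


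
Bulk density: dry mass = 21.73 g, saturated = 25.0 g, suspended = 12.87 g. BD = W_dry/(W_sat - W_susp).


BD = 21.73 / (25.0 - 12.87) = 21.73 / 12.13 = 1.791 g/cm^3

1.791


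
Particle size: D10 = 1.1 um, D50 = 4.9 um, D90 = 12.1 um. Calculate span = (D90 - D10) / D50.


Span = (12.1 - 1.1) / 4.9 = 11.0 / 4.9 = 2.245

2.245


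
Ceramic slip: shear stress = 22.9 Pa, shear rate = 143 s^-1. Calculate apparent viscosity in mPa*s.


eta = tau/gamma * 1000 = 22.9/143 * 1000 = 160.1 mPa*s

160.1


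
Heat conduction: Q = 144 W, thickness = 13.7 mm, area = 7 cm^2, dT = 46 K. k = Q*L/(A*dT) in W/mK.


k = 144*13.7/1000/(7/10000*46) = 61.27 W/mK

61.27


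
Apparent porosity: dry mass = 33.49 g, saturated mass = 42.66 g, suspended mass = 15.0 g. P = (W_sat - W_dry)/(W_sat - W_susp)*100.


P = (42.66 - 33.49) / (42.66 - 15.0) * 100 = 9.17 / 27.66 * 100 = 33.2%

33.2


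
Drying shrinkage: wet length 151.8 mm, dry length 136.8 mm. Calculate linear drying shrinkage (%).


DS = (151.8 - 136.8) / 151.8 * 100 = 9.88%

9.88


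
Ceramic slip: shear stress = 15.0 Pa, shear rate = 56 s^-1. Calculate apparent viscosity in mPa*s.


eta = tau/gamma * 1000 = 15.0/56 * 1000 = 267.9 mPa*s

267.9


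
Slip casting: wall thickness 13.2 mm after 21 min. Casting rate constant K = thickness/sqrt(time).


K = 13.2 / sqrt(21) = 13.2 / 4.5826 = 2.88 mm/min^0.5

2.88


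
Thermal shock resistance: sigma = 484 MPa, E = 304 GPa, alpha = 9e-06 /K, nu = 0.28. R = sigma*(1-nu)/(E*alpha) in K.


R = 484*(1-0.28)/(304*1000*9e-06) = 127 K

127


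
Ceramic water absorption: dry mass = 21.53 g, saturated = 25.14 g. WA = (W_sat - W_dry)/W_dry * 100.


WA = (25.14 - 21.53) / 21.53 * 100 = 16.77%

16.77


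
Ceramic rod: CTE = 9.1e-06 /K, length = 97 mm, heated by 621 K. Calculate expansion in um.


dL = 9.1e-06 * 97 * 621 * 1000 = 548.157 um

548.157


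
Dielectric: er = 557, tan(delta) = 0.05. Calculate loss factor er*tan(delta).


Loss = 557 * 0.05 = 27.85

27.85


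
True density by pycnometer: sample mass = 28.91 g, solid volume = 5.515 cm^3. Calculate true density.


TD = 28.91 / 5.515 = 5.242 g/cm^3

5.242


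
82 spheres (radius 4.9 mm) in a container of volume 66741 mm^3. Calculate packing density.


V_sphere = 4/3*pi*4.9^3 = 492.807 mm^3
Total V = 82*492.807 = 40410.174 mm^3
PD = 40410.174 / 66741 = 0.605

0.605


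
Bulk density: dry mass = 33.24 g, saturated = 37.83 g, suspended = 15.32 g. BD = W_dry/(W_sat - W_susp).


BD = 33.24 / (37.83 - 15.32) = 33.24 / 22.51 = 1.477 g/cm^3

1.477


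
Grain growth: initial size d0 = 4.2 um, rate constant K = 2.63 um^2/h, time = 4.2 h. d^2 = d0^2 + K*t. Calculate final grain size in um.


d^2 = 4.2^2 + 2.63*4.2 = 28.686
d = sqrt(28.686) = 5.36 um

5.36


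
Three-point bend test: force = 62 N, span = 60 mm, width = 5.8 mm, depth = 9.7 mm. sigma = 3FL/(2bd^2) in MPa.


sigma = 3*62*60/(2*5.8*9.7^2) = 10.2 MPa

10.2


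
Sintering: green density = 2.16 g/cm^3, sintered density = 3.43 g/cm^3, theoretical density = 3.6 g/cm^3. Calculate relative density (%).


Relative = 3.43 / 3.6 * 100 = 95.3%

95.3


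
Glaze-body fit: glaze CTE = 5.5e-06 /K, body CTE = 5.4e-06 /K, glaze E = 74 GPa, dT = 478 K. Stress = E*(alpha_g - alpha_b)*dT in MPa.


Stress = 74*1000*(5.5e-06 - 5.4e-06)*478 = 3.5 MPa

3.5


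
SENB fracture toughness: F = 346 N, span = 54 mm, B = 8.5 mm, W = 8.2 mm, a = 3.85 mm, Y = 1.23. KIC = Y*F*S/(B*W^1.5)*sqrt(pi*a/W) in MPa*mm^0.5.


KIC = 1.23*346*54/(8.5*8.2^1.5)*sqrt(pi*3.85/8.2) = 139.84

139.84


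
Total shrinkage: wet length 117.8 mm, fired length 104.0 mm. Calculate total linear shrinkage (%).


TS = (117.8 - 104.0) / 117.8 * 100 = 11.71%

11.71


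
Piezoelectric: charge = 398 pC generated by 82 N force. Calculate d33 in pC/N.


d33 = 398 / 82 = 4.9 pC/N

4.9


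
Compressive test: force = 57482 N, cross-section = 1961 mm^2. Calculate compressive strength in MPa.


CS = 57482 / 1961 = 29.3 MPa

29.3


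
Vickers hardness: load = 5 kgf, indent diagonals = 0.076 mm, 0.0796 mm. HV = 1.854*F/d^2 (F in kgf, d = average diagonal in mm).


d_avg = (0.076+0.0796)/2 = 0.0778 mm
HV = 1.854*5/0.0778^2 = 1532

1532


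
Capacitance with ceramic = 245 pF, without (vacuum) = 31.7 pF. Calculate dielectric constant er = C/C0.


er = 245 / 31.7 = 7.73

7.73


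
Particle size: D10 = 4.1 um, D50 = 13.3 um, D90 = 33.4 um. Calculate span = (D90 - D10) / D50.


Span = (33.4 - 4.1) / 13.3 = 29.3 / 13.3 = 2.203

2.203


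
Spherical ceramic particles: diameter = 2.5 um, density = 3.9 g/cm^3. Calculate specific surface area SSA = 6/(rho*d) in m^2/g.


SSA = 6 / (3.9 * 2.5) = 0.615 m^2/g

0.615


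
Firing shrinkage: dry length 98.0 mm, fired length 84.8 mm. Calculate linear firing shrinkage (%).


FS = (98.0 - 84.8) / 98.0 * 100 = 13.47%

13.47


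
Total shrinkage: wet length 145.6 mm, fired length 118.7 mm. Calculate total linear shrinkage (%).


TS = (145.6 - 118.7) / 145.6 * 100 = 18.48%

18.48


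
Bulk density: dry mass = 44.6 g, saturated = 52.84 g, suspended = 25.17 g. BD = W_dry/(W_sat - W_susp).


BD = 44.6 / (52.84 - 25.17) = 44.6 / 27.67 = 1.612 g/cm^3

1.612


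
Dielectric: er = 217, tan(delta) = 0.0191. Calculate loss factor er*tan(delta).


Loss = 217 * 0.0191 = 4.145

4.145


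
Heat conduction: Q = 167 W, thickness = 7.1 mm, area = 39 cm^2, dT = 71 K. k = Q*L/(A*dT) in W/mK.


k = 167*7.1/1000/(39/10000*71) = 4.28 W/mK

4.28


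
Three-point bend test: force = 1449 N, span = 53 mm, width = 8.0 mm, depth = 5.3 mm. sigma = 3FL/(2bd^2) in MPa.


sigma = 3*1449*53/(2*8.0*5.3^2) = 512.6 MPa

512.6


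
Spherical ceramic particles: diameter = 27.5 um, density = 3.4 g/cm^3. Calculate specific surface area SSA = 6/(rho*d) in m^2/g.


SSA = 6 / (3.4 * 27.5) = 0.064 m^2/g

0.064


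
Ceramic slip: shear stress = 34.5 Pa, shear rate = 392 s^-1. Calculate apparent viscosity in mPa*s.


eta = tau/gamma * 1000 = 34.5/392 * 1000 = 88.0 mPa*s

88.0


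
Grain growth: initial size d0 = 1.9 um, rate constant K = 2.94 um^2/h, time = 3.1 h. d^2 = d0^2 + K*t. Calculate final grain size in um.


d^2 = 1.9^2 + 2.94*3.1 = 12.724
d = sqrt(12.724) = 3.57 um

3.57


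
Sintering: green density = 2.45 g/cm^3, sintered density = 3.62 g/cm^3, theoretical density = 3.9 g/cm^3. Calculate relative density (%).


Relative = 3.62 / 3.9 * 100 = 92.8%

92.8


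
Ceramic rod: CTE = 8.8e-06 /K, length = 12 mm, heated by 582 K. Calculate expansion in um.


dL = 8.8e-06 * 12 * 582 * 1000 = 61.459 um

61.459


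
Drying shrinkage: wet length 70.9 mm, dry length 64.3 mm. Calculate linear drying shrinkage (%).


DS = (70.9 - 64.3) / 70.9 * 100 = 9.31%

9.31


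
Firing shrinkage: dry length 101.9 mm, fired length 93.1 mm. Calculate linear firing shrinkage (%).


FS = (101.9 - 93.1) / 101.9 * 100 = 8.64%

8.64


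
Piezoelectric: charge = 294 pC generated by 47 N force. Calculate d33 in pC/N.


d33 = 294 / 47 = 6.3 pC/N

6.3


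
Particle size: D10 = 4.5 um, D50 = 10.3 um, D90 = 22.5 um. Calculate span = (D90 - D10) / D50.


Span = (22.5 - 4.5) / 10.3 = 18.0 / 10.3 = 1.748

1.748


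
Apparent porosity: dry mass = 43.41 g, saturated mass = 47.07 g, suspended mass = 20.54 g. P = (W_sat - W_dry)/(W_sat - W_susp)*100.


P = (47.07 - 43.41) / (47.07 - 20.54) * 100 = 3.66 / 26.53 * 100 = 13.8%

13.8


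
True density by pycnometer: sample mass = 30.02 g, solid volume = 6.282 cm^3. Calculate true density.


TD = 30.02 / 6.282 = 4.779 g/cm^3

4.779


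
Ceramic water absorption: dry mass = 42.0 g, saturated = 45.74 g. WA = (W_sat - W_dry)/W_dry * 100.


WA = (45.74 - 42.0) / 42.0 * 100 = 8.9%

8.9


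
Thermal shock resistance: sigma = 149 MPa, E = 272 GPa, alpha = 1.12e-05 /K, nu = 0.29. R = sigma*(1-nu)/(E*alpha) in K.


R = 149*(1-0.29)/(272*1000*1.12e-05) = 35 K

35


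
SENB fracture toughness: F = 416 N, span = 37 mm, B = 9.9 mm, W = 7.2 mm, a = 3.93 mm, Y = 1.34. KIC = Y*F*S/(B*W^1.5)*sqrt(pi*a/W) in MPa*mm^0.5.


KIC = 1.34*416*37/(9.9*7.2^1.5)*sqrt(pi*3.93/7.2) = 141.21

141.21


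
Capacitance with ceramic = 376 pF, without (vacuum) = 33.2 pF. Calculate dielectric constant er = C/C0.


er = 376 / 33.2 = 11.33

11.33


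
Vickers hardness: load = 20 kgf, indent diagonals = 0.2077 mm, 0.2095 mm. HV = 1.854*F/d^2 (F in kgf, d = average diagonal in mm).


d_avg = (0.2077+0.2095)/2 = 0.2086 mm
HV = 1.854*20/0.2086^2 = 852

852


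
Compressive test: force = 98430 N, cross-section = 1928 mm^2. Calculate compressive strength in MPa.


CS = 98430 / 1928 = 51.1 MPa

51.1


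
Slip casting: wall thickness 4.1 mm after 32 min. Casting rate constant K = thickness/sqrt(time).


K = 4.1 / sqrt(32) = 4.1 / 5.6569 = 0.725 mm/min^0.5

0.725


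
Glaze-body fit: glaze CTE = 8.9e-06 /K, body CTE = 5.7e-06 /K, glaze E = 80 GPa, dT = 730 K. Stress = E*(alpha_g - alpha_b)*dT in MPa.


Stress = 80*1000*(8.9e-06 - 5.7e-06)*730 = 186.9 MPa

186.9


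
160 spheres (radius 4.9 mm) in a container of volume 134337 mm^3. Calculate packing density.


V_sphere = 4/3*pi*4.9^3 = 492.807 mm^3
Total V = 160*492.807 = 78849.12 mm^3
PD = 78849.12 / 134337 = 0.587

0.587


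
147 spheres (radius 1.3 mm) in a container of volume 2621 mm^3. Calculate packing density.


V_sphere = 4/3*pi*1.3^3 = 9.2028 mm^3
Total V = 147*9.2028 = 1352.8116 mm^3
PD = 1352.8116 / 2621 = 0.516

0.516


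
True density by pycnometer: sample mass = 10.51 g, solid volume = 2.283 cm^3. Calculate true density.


TD = 10.51 / 2.283 = 4.604 g/cm^3

4.604


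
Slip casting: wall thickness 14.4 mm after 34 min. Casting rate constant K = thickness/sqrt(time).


K = 14.4 / sqrt(34) = 14.4 / 5.831 = 2.47 mm/min^0.5

2.47


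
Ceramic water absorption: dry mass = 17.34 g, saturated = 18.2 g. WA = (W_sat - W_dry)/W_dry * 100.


WA = (18.2 - 17.34) / 17.34 * 100 = 4.96%

4.96


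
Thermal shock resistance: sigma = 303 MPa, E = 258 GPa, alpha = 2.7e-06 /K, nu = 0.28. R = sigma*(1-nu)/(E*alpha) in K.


R = 303*(1-0.28)/(258*1000*2.7e-06) = 313 K

313


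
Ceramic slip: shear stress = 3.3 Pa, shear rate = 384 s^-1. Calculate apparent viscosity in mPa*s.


eta = tau/gamma * 1000 = 3.3/384 * 1000 = 8.6 mPa*s

8.6


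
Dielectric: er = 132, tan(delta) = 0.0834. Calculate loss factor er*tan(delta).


Loss = 132 * 0.0834 = 11.009

11.009


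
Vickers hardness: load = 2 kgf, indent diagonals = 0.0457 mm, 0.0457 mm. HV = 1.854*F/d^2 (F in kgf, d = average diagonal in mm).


d_avg = (0.0457+0.0457)/2 = 0.0457 mm
HV = 1.854*2/0.0457^2 = 1775

1775


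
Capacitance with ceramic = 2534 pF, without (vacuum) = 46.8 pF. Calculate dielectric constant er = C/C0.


er = 2534 / 46.8 = 54.15

54.15


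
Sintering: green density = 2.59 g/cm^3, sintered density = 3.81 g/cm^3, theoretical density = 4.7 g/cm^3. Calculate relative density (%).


Relative = 3.81 / 4.7 * 100 = 81.1%

81.1


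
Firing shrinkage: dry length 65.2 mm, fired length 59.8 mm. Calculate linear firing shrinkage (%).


FS = (65.2 - 59.8) / 65.2 * 100 = 8.28%

8.28


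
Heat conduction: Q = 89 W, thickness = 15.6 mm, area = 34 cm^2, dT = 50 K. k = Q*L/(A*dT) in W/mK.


k = 89*15.6/1000/(34/10000*50) = 8.17 W/mK

8.17


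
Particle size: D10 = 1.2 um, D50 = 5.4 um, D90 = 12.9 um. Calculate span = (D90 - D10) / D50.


Span = (12.9 - 1.2) / 5.4 = 11.7 / 5.4 = 2.167

2.167


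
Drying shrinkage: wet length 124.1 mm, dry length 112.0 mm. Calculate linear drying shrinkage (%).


DS = (124.1 - 112.0) / 124.1 * 100 = 9.75%

9.75


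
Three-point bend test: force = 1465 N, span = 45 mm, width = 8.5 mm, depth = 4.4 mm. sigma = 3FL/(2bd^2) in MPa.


sigma = 3*1465*45/(2*8.5*4.4^2) = 600.9 MPa

600.9


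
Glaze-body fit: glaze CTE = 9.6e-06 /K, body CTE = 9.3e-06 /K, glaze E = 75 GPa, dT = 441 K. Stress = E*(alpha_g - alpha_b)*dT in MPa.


Stress = 75*1000*(9.6e-06 - 9.3e-06)*441 = 9.9 MPa

9.9


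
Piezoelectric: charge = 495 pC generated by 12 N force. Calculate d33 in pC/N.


d33 = 495 / 12 = 41.3 pC/N

41.3


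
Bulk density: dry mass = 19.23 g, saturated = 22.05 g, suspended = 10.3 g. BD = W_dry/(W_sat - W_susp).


BD = 19.23 / (22.05 - 10.3) = 19.23 / 11.75 = 1.637 g/cm^3

1.637


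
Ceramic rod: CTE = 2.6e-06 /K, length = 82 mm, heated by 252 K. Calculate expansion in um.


dL = 2.6e-06 * 82 * 252 * 1000 = 53.726 um

53.726


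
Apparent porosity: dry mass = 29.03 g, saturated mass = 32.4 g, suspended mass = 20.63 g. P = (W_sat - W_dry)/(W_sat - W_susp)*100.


P = (32.4 - 29.03) / (32.4 - 20.63) * 100 = 3.37 / 11.77 * 100 = 28.6%

28.6


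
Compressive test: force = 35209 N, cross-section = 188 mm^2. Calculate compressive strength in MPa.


CS = 35209 / 188 = 187.3 MPa

187.3


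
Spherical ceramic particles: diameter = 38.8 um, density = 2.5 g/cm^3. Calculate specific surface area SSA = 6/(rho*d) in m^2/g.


SSA = 6 / (2.5 * 38.8) = 0.062 m^2/g

0.062


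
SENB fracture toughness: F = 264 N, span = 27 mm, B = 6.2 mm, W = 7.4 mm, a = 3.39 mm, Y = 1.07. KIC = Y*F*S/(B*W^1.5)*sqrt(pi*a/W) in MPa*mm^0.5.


KIC = 1.07*264*27/(6.2*7.4^1.5)*sqrt(pi*3.39/7.4) = 73.31

73.31


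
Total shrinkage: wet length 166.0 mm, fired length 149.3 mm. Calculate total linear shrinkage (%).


TS = (166.0 - 149.3) / 166.0 * 100 = 10.06%

10.06


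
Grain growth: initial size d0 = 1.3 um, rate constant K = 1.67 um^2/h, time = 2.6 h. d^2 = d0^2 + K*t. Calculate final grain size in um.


d^2 = 1.3^2 + 1.67*2.6 = 6.032
d = sqrt(6.032) = 2.46 um

2.46


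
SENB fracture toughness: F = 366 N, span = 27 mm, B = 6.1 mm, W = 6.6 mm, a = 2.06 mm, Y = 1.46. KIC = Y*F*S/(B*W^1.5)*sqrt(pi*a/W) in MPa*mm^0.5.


KIC = 1.46*366*27/(6.1*6.6^1.5)*sqrt(pi*2.06/6.6) = 138.13

138.13


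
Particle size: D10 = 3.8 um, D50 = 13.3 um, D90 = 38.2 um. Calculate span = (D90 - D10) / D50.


Span = (38.2 - 3.8) / 13.3 = 34.4 / 13.3 = 2.586

2.586


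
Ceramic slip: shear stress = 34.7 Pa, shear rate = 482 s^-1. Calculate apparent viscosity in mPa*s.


eta = tau/gamma * 1000 = 34.7/482 * 1000 = 72.0 mPa*s

72.0


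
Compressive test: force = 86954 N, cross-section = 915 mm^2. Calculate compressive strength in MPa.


CS = 86954 / 915 = 95.0 MPa

95.0


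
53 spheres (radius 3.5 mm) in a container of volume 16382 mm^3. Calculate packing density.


V_sphere = 4/3*pi*3.5^3 = 179.5944 mm^3
Total V = 53*179.5944 = 9518.5032 mm^3
PD = 9518.5032 / 16382 = 0.581

0.581


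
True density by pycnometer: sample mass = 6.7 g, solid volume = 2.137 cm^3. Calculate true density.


TD = 6.7 / 2.137 = 3.135 g/cm^3

3.135


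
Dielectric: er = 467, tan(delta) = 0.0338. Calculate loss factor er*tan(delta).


Loss = 467 * 0.0338 = 15.785

15.785


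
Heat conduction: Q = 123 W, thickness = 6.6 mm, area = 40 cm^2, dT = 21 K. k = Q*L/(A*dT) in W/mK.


k = 123*6.6/1000/(40/10000*21) = 9.66 W/mK

9.66


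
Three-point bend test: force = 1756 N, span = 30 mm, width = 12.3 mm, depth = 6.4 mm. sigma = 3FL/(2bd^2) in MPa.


sigma = 3*1756*30/(2*12.3*6.4^2) = 156.8 MPa

156.8


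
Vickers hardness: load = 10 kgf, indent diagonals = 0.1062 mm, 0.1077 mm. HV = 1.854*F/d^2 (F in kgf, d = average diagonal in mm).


d_avg = (0.1062+0.1077)/2 = 0.10695 mm
HV = 1.854*10/0.10695^2 = 1621

1621


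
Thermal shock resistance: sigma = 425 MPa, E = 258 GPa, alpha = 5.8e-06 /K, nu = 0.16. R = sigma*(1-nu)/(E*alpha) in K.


R = 425*(1-0.16)/(258*1000*5.8e-06) = 239 K

239


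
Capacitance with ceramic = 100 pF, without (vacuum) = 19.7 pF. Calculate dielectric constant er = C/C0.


er = 100 / 19.7 = 5.08

5.08


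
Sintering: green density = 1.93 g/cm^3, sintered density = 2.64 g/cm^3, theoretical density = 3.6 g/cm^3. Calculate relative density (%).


Relative = 2.64 / 3.6 * 100 = 73.3%

73.3


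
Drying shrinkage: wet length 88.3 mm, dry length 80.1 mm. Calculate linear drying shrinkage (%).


DS = (88.3 - 80.1) / 88.3 * 100 = 9.29%

9.29


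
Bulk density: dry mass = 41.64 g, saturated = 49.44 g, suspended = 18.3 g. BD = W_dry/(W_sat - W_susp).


BD = 41.64 / (49.44 - 18.3) = 41.64 / 31.14 = 1.337 g/cm^3

1.337


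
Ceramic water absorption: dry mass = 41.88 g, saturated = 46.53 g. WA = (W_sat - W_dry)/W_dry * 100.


WA = (46.53 - 41.88) / 41.88 * 100 = 11.1%

11.1


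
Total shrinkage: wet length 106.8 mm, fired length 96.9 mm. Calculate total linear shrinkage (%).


TS = (106.8 - 96.9) / 106.8 * 100 = 9.27%

9.27


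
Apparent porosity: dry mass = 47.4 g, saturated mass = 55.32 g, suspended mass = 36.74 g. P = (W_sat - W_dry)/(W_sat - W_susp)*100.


P = (55.32 - 47.4) / (55.32 - 36.74) * 100 = 7.92 / 18.58 * 100 = 42.6%

42.6


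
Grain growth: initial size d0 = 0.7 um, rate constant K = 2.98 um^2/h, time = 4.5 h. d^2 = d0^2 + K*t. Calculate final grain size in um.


d^2 = 0.7^2 + 2.98*4.5 = 13.9
d = sqrt(13.9) = 3.73 um

3.73


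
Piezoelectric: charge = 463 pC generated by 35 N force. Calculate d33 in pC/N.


d33 = 463 / 35 = 13.2 pC/N

13.2


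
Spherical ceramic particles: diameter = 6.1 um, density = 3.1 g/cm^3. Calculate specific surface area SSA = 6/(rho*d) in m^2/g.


SSA = 6 / (3.1 * 6.1) = 0.317 m^2/g

0.317


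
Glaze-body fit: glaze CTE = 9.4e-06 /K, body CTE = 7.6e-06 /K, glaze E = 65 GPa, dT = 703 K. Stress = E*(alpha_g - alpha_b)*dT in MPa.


Stress = 65*1000*(9.4e-06 - 7.6e-06)*703 = 82.3 MPa

82.3


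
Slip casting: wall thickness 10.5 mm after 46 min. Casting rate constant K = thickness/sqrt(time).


K = 10.5 / sqrt(46) = 10.5 / 6.7823 = 1.548 mm/min^0.5

1.548


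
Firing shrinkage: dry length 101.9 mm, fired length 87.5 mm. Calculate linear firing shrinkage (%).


FS = (101.9 - 87.5) / 101.9 * 100 = 14.13%

14.13


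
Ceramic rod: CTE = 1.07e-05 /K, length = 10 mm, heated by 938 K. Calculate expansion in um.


dL = 1.07e-05 * 10 * 938 * 1000 = 100.366 um

100.366


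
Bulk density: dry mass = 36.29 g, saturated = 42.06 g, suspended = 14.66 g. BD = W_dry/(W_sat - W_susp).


BD = 36.29 / (42.06 - 14.66) = 36.29 / 27.4 = 1.324 g/cm^3

1.324


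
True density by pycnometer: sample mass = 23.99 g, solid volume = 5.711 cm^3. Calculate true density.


TD = 23.99 / 5.711 = 4.201 g/cm^3

4.201


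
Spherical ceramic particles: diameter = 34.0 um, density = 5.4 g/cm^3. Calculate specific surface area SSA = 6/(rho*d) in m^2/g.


SSA = 6 / (5.4 * 34.0) = 0.033 m^2/g

0.033


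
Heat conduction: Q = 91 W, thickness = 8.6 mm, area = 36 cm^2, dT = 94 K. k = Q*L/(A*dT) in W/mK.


k = 91*8.6/1000/(36/10000*94) = 2.31 W/mK

2.31


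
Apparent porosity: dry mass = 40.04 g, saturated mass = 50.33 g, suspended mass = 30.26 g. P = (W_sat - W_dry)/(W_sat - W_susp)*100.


P = (50.33 - 40.04) / (50.33 - 30.26) * 100 = 10.29 / 20.07 * 100 = 51.3%

51.3


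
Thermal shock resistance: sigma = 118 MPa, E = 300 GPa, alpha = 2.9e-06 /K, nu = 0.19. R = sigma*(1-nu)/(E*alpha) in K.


R = 118*(1-0.19)/(300*1000*2.9e-06) = 110 K

110


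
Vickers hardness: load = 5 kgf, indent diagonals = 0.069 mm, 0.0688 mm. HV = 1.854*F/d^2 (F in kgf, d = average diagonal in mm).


d_avg = (0.069+0.0688)/2 = 0.0689 mm
HV = 1.854*5/0.0689^2 = 1953

1953


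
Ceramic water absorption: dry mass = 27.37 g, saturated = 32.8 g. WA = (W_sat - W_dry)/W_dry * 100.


WA = (32.8 - 27.37) / 27.37 * 100 = 19.84%

19.84


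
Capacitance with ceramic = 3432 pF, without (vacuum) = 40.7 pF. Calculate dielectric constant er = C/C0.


er = 3432 / 40.7 = 84.32

84.32


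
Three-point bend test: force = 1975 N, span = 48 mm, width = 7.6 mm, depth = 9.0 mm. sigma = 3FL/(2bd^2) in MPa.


sigma = 3*1975*48/(2*7.6*9.0^2) = 231.0 MPa

231.0


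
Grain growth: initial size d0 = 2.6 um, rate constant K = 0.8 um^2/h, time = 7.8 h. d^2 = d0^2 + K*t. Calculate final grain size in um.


d^2 = 2.6^2 + 0.8*7.8 = 13.0
d = sqrt(13.0) = 3.61 um

3.61


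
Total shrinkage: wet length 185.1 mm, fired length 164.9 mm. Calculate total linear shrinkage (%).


TS = (185.1 - 164.9) / 185.1 * 100 = 10.91%

10.91


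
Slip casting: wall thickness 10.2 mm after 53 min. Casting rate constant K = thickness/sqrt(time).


K = 10.2 / sqrt(53) = 10.2 / 7.2801 = 1.401 mm/min^0.5

1.401


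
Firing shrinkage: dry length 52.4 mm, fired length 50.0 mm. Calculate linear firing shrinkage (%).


FS = (52.4 - 50.0) / 52.4 * 100 = 4.58%

4.58


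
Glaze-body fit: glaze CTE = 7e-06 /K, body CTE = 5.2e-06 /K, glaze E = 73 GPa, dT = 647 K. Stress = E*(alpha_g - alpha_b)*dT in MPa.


Stress = 73*1000*(7e-06 - 5.2e-06)*647 = 85.0 MPa

85.0


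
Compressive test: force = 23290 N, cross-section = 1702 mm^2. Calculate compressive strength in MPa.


CS = 23290 / 1702 = 13.7 MPa

13.7


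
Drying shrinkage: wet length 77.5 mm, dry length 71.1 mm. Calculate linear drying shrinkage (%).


DS = (77.5 - 71.1) / 77.5 * 100 = 8.26%

8.26


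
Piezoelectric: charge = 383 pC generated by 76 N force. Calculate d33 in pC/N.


d33 = 383 / 76 = 5.0 pC/N

5.0


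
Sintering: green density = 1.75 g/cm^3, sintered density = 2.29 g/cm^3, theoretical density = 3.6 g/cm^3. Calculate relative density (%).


Relative = 2.29 / 3.6 * 100 = 63.6%

63.6


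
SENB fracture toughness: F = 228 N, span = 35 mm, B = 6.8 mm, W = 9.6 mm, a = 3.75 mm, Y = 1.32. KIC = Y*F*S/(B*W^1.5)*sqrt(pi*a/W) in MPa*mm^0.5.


KIC = 1.32*228*35/(6.8*9.6^1.5)*sqrt(pi*3.75/9.6) = 57.69

57.69


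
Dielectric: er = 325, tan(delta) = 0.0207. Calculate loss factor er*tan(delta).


Loss = 325 * 0.0207 = 6.728

6.728


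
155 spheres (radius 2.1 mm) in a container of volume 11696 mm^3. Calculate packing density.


V_sphere = 4/3*pi*2.1^3 = 38.7924 mm^3
Total V = 155*38.7924 = 6012.822 mm^3
PD = 6012.822 / 11696 = 0.514

0.514


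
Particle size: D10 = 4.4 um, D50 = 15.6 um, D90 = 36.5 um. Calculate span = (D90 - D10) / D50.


Span = (36.5 - 4.4) / 15.6 = 32.1 / 15.6 = 2.058

2.058


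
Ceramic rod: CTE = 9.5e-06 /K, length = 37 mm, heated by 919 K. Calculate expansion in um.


dL = 9.5e-06 * 37 * 919 * 1000 = 323.029 um

323.029


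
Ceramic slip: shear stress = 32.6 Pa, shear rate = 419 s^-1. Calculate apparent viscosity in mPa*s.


eta = tau/gamma * 1000 = 32.6/419 * 1000 = 77.8 mPa*s

77.8


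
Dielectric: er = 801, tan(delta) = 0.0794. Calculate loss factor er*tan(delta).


Loss = 801 * 0.0794 = 63.599

63.599


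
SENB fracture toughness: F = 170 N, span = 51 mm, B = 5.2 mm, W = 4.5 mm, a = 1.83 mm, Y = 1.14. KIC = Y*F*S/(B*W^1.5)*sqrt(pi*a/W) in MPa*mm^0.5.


KIC = 1.14*170*51/(5.2*4.5^1.5)*sqrt(pi*1.83/4.5) = 225.06

225.06


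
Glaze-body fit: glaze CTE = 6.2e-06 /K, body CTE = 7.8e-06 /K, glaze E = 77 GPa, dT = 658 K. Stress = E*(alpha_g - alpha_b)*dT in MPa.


Stress = 77*1000*(6.2e-06 - 7.8e-06)*658 = -81.1 MPa

-81.1


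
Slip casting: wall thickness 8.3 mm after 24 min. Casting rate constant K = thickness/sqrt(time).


K = 8.3 / sqrt(24) = 8.3 / 4.899 = 1.694 mm/min^0.5

1.694


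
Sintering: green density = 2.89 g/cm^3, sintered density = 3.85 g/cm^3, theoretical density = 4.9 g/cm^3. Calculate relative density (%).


Relative = 3.85 / 4.9 * 100 = 78.6%

78.6


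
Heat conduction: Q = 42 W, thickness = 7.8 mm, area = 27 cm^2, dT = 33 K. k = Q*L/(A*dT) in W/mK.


k = 42*7.8/1000/(27/10000*33) = 3.68 W/mK

3.68


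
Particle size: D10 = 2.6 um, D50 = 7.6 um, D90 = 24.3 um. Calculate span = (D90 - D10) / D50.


Span = (24.3 - 2.6) / 7.6 = 21.7 / 7.6 = 2.855

2.855


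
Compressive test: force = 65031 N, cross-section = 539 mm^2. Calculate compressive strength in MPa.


CS = 65031 / 539 = 120.7 MPa

120.7


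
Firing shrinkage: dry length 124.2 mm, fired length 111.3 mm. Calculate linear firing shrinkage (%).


FS = (124.2 - 111.3) / 124.2 * 100 = 10.39%

10.39


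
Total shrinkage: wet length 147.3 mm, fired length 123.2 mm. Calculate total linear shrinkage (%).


TS = (147.3 - 123.2) / 147.3 * 100 = 16.36%

16.36


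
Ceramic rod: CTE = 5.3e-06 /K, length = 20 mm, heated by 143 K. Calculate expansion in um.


dL = 5.3e-06 * 20 * 143 * 1000 = 15.158 um

15.158


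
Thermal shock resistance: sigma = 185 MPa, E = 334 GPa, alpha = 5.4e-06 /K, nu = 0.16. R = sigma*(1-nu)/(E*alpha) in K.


R = 185*(1-0.16)/(334*1000*5.4e-06) = 86 K

86


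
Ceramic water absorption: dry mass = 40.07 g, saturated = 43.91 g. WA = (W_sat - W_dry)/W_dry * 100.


WA = (43.91 - 40.07) / 40.07 * 100 = 9.58%

9.58


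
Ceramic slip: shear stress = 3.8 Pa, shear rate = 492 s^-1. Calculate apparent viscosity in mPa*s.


eta = tau/gamma * 1000 = 3.8/492 * 1000 = 7.7 mPa*s

7.7


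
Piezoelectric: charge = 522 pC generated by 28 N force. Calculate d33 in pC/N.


d33 = 522 / 28 = 18.6 pC/N

18.6


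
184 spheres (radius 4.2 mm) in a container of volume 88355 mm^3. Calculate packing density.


V_sphere = 4/3*pi*4.2^3 = 310.3391 mm^3
Total V = 184*310.3391 = 57102.3944 mm^3
PD = 57102.3944 / 88355 = 0.646

0.646


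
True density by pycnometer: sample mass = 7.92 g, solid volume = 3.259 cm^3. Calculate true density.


TD = 7.92 / 3.259 = 2.43 g/cm^3

2.43


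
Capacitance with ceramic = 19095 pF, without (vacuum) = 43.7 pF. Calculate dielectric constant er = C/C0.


er = 19095 / 43.7 = 436.96

436.96


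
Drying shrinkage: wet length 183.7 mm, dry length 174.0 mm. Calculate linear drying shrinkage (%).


DS = (183.7 - 174.0) / 183.7 * 100 = 5.28%

5.28


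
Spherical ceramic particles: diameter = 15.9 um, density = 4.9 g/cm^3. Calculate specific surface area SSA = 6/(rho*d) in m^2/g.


SSA = 6 / (4.9 * 15.9) = 0.077 m^2/g

0.077


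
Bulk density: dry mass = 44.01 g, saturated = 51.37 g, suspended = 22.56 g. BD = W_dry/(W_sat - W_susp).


BD = 44.01 / (51.37 - 22.56) = 44.01 / 28.81 = 1.528 g/cm^3

1.528


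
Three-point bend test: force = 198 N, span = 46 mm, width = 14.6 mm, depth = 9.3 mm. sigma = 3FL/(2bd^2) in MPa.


sigma = 3*198*46/(2*14.6*9.3^2) = 10.8 MPa

10.8


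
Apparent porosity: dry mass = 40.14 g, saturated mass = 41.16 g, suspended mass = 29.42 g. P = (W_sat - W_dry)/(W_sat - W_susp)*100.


P = (41.16 - 40.14) / (41.16 - 29.42) * 100 = 1.02 / 11.74 * 100 = 8.7%

8.7


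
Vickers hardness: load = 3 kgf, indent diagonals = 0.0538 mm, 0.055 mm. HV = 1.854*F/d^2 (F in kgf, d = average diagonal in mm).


d_avg = (0.0538+0.055)/2 = 0.0544 mm
HV = 1.854*3/0.0544^2 = 1879

1879


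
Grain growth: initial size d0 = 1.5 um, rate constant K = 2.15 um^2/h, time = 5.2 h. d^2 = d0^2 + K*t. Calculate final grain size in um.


d^2 = 1.5^2 + 2.15*5.2 = 13.43
d = sqrt(13.43) = 3.66 um

3.66


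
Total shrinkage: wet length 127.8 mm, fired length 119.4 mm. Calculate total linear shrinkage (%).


TS = (127.8 - 119.4) / 127.8 * 100 = 6.57%

6.57


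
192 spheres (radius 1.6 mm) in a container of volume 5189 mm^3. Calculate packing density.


V_sphere = 4/3*pi*1.6^3 = 17.1573 mm^3
Total V = 192*17.1573 = 3294.2016 mm^3
PD = 3294.2016 / 5189 = 0.635

0.635


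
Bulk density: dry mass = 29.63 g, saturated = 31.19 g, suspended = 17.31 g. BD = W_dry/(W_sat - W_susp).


BD = 29.63 / (31.19 - 17.31) = 29.63 / 13.88 = 2.135 g/cm^3

2.135


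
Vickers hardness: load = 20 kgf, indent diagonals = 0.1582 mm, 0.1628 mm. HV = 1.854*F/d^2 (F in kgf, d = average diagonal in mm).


d_avg = (0.1582+0.1628)/2 = 0.1605 mm
HV = 1.854*20/0.1605^2 = 1439

1439


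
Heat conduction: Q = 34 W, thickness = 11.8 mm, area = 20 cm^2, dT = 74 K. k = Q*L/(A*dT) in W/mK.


k = 34*11.8/1000/(20/10000*74) = 2.71 W/mK

2.71


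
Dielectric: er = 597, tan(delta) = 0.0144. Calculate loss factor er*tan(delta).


Loss = 597 * 0.0144 = 8.597

8.597


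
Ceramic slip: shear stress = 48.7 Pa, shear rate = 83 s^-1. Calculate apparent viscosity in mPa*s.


eta = tau/gamma * 1000 = 48.7/83 * 1000 = 586.7 mPa*s

586.7


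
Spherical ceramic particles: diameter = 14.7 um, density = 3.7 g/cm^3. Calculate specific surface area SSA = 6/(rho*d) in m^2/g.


SSA = 6 / (3.7 * 14.7) = 0.11 m^2/g

0.11


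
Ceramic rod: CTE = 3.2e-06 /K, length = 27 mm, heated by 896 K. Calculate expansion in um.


dL = 3.2e-06 * 27 * 896 * 1000 = 77.414 um

77.414


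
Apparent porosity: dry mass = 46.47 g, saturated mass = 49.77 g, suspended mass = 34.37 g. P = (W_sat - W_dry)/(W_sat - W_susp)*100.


P = (49.77 - 46.47) / (49.77 - 34.37) * 100 = 3.3 / 15.4 * 100 = 21.4%

21.4


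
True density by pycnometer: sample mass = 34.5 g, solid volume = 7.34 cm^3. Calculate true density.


TD = 34.5 / 7.34 = 4.7 g/cm^3

4.7


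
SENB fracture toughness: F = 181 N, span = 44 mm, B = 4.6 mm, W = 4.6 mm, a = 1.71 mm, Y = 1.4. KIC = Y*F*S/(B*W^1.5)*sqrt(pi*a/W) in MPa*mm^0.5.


KIC = 1.4*181*44/(4.6*4.6^1.5)*sqrt(pi*1.71/4.6) = 265.5

265.5


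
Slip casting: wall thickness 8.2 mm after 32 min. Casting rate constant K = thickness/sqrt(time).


K = 8.2 / sqrt(32) = 8.2 / 5.6569 = 1.45 mm/min^0.5

1.45


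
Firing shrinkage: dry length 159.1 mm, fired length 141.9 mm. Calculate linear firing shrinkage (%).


FS = (159.1 - 141.9) / 159.1 * 100 = 10.81%

10.81


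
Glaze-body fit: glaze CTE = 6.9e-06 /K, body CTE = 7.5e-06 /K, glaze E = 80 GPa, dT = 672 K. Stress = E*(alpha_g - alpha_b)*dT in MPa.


Stress = 80*1000*(6.9e-06 - 7.5e-06)*672 = -32.3 MPa

-32.3


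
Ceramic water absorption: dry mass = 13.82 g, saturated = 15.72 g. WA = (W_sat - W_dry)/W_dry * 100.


WA = (15.72 - 13.82) / 13.82 * 100 = 13.75%

13.75


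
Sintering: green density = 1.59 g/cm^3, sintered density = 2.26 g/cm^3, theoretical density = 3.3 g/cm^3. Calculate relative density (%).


Relative = 2.26 / 3.3 * 100 = 68.5%

68.5


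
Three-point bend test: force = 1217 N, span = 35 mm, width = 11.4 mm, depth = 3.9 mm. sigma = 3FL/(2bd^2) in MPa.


sigma = 3*1217*35/(2*11.4*3.9^2) = 368.5 MPa

368.5


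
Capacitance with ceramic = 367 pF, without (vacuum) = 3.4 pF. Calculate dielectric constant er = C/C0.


er = 367 / 3.4 = 107.94

107.94


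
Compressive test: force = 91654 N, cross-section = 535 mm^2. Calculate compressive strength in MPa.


CS = 91654 / 535 = 171.3 MPa

171.3


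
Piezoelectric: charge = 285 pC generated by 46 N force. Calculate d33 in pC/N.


d33 = 285 / 46 = 6.2 pC/N

6.2


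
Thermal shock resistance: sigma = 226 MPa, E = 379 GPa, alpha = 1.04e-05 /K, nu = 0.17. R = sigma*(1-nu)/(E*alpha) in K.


R = 226*(1-0.17)/(379*1000*1.04e-05) = 48 K

48


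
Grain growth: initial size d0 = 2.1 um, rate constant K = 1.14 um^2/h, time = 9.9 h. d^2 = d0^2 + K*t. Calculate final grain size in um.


d^2 = 2.1^2 + 1.14*9.9 = 15.696
d = sqrt(15.696) = 3.96 um

3.96


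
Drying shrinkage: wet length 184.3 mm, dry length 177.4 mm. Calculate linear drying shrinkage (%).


DS = (184.3 - 177.4) / 184.3 * 100 = 3.74%

3.74


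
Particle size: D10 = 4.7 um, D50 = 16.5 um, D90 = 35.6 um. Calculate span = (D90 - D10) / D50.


Span = (35.6 - 4.7) / 16.5 = 30.9 / 16.5 = 1.873

1.873


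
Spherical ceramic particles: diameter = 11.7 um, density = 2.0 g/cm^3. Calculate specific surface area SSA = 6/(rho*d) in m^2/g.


SSA = 6 / (2.0 * 11.7) = 0.256 m^2/g

0.256


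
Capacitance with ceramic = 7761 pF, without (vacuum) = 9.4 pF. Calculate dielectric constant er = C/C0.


er = 7761 / 9.4 = 825.64

825.64


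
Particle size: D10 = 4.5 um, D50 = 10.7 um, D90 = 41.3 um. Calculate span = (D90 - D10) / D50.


Span = (41.3 - 4.5) / 10.7 = 36.8 / 10.7 = 3.439

3.439


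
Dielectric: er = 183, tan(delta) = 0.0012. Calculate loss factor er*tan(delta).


Loss = 183 * 0.0012 = 0.22

0.22


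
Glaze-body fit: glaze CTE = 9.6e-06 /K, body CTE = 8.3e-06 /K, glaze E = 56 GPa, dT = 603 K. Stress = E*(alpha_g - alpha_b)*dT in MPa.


Stress = 56*1000*(9.6e-06 - 8.3e-06)*603 = 43.9 MPa

43.9


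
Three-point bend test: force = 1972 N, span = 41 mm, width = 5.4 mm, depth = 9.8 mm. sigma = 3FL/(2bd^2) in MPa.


sigma = 3*1972*41/(2*5.4*9.8^2) = 233.8 MPa

233.8


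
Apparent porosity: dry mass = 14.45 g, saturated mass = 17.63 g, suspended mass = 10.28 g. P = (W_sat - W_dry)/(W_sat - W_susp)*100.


P = (17.63 - 14.45) / (17.63 - 10.28) * 100 = 3.18 / 7.35 * 100 = 43.3%

43.3


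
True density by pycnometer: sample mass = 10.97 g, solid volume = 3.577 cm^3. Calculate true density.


TD = 10.97 / 3.577 = 3.067 g/cm^3

3.067


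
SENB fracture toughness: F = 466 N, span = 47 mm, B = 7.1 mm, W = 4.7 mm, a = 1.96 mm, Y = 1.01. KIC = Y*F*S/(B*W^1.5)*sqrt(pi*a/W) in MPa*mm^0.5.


KIC = 1.01*466*47/(7.1*4.7^1.5)*sqrt(pi*1.96/4.7) = 349.99

349.99


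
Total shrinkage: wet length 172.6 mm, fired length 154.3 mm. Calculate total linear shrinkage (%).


TS = (172.6 - 154.3) / 172.6 * 100 = 10.6%

10.6


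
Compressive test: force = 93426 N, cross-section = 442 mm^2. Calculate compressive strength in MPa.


CS = 93426 / 442 = 211.4 MPa

211.4


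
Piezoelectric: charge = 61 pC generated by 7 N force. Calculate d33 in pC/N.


d33 = 61 / 7 = 8.7 pC/N

8.7


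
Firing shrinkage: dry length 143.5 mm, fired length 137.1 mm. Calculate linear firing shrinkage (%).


FS = (143.5 - 137.1) / 143.5 * 100 = 4.46%

4.46


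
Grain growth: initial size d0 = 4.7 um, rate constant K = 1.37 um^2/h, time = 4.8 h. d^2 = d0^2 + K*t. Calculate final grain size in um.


d^2 = 4.7^2 + 1.37*4.8 = 28.666
d = sqrt(28.666) = 5.35 um

5.35


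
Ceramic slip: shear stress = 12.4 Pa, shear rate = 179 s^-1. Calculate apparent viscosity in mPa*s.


eta = tau/gamma * 1000 = 12.4/179 * 1000 = 69.3 mPa*s

69.3


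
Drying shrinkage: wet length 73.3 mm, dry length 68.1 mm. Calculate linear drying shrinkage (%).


DS = (73.3 - 68.1) / 73.3 * 100 = 7.09%

7.09


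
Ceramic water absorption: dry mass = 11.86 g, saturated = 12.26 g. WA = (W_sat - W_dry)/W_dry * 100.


WA = (12.26 - 11.86) / 11.86 * 100 = 3.37%

3.37


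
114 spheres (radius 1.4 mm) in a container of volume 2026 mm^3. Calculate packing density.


V_sphere = 4/3*pi*1.4^3 = 11.494 mm^3
Total V = 114*11.494 = 1310.316 mm^3
PD = 1310.316 / 2026 = 0.647

0.647


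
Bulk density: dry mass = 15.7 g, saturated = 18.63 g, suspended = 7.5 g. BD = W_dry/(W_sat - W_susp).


BD = 15.7 / (18.63 - 7.5) = 15.7 / 11.13 = 1.411 g/cm^3

1.411


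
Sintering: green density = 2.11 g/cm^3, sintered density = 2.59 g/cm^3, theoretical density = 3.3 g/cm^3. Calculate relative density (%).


Relative = 2.59 / 3.3 * 100 = 78.5%

78.5
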